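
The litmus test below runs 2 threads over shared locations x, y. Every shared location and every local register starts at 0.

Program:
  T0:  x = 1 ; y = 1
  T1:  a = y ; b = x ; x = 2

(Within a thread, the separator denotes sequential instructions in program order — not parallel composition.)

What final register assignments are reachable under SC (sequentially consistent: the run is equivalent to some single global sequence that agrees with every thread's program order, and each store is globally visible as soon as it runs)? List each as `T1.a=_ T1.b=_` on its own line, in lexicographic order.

outcome vector order: (T1.a,T1.b)
|SC outcomes| = 3

T1.a=0 T1.b=0
T1.a=0 T1.b=1
T1.a=1 T1.b=1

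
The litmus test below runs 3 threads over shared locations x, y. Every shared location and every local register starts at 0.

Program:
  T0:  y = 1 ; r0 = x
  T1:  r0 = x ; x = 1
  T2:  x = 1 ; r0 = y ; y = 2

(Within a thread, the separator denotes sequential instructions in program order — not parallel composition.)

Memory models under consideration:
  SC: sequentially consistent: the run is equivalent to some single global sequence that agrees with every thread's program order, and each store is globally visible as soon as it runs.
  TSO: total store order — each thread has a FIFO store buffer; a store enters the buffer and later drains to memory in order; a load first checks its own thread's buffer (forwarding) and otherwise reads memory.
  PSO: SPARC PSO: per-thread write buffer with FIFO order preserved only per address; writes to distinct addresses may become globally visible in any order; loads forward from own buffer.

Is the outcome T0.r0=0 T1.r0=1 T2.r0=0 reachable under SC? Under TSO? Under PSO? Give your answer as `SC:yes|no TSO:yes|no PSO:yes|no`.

SC:no TSO:yes PSO:yes

outcome vector order: (T0.r0,T1.r0,T2.r0)
SC: 6 outcomes — {<0 0 1>; <0 1 1>; <1 0 0>; <1 0 1>; <1 1 0>; <1 1 1>}
TSO: 8 outcomes — {<0 0 0>; <0 0 1>; <0 1 0>; <0 1 1>; <1 0 0>; <1 0 1>; <1 1 0>; <1 1 1>}
PSO: 8 outcomes — {<0 0 0>; <0 0 1>; <0 1 0>; <0 1 1>; <1 0 0>; <1 0 1>; <1 1 0>; <1 1 1>}
target <0 1 0> ∈ {TSO,PSO}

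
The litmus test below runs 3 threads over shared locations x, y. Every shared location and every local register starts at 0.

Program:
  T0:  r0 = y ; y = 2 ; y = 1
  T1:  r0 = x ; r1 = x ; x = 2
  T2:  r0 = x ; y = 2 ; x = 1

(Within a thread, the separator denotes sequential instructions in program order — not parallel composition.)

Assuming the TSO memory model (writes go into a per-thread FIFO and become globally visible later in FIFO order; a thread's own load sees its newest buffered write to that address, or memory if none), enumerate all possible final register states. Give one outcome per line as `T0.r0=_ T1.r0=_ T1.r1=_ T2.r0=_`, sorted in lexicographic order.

T0.r0=0 T1.r0=0 T1.r1=0 T2.r0=0
T0.r0=0 T1.r0=0 T1.r1=0 T2.r0=2
T0.r0=0 T1.r0=0 T1.r1=1 T2.r0=0
T0.r0=0 T1.r0=1 T1.r1=1 T2.r0=0
T0.r0=2 T1.r0=0 T1.r1=0 T2.r0=0
T0.r0=2 T1.r0=0 T1.r1=0 T2.r0=2
T0.r0=2 T1.r0=0 T1.r1=1 T2.r0=0
T0.r0=2 T1.r0=1 T1.r1=1 T2.r0=0

outcome vector order: (T0.r0,T1.r0,T1.r1,T2.r0)
|TSO outcomes| = 8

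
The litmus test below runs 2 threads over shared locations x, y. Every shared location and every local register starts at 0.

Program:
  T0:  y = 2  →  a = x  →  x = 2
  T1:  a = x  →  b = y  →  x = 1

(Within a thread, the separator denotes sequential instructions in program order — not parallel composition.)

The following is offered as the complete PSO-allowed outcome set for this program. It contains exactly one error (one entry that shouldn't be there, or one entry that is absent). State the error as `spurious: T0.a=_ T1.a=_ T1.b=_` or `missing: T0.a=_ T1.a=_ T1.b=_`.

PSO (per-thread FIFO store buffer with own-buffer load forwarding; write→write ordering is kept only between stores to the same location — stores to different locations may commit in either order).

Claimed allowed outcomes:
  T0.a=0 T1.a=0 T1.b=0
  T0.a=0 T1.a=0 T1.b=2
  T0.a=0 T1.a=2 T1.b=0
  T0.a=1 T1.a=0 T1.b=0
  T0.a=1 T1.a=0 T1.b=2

outcome vector order: (T0.a,T1.a,T1.b)
PSO: 6 outcomes — {(0,0,0); (0,0,2); (0,2,0); (0,2,2); (1,0,0); (1,0,2)}
PSO∖claimed = {(0,2,2)}

missing: T0.a=0 T1.a=2 T1.b=2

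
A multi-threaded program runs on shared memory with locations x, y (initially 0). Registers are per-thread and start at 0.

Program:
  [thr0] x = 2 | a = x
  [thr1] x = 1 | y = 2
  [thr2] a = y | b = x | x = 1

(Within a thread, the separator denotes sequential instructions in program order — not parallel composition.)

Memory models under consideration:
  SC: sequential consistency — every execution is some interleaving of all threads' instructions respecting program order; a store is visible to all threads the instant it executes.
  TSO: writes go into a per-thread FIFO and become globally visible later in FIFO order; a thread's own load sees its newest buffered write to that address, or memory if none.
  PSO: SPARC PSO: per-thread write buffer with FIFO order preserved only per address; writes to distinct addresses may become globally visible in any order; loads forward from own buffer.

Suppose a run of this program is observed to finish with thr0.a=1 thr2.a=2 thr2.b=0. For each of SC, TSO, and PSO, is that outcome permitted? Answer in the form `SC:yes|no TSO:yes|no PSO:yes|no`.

SC:no TSO:no PSO:yes

outcome vector order: (thr0.a,thr2.a,thr2.b)
[SC] allowed = {100, 101, 102, 121, 122, 200, 201, 202, 221, 222}
[TSO] allowed = {100, 101, 102, 121, 122, 200, 201, 202, 221, 222}
[PSO] allowed = {100, 101, 102, 120, 121, 122, 200, 201, 202, 220, 221, 222}
target 120 ∈ {PSO}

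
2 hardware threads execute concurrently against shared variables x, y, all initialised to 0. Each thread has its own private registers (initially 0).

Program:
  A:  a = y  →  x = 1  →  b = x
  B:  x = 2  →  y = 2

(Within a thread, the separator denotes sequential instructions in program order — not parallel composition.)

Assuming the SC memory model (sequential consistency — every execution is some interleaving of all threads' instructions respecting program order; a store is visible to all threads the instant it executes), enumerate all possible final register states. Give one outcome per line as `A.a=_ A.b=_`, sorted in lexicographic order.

A.a=0 A.b=1
A.a=0 A.b=2
A.a=2 A.b=1

outcome vector order: (A.a,A.b)
|SC outcomes| = 3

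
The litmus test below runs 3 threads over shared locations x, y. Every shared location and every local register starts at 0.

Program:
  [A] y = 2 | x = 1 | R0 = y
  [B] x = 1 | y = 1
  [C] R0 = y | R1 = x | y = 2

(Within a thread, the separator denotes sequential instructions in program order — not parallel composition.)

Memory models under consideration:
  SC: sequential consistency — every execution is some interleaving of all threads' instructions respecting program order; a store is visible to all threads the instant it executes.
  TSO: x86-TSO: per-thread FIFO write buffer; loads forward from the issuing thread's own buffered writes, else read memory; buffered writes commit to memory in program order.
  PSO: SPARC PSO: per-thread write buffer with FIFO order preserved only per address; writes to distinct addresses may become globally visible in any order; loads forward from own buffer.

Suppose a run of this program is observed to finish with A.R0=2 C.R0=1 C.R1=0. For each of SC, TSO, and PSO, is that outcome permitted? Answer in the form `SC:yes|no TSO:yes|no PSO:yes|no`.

SC:no TSO:no PSO:yes

outcome vector order: (A.R0,C.R0,C.R1)
SC: 10 outcomes — {(1,0,0) (1,0,1) (1,1,1) (1,2,0) (1,2,1) (2,0,0) (2,0,1) (2,1,1) (2,2,0) (2,2,1)}
TSO: 10 outcomes — {(1,0,0) (1,0,1) (1,1,1) (1,2,0) (1,2,1) (2,0,0) (2,0,1) (2,1,1) (2,2,0) (2,2,1)}
PSO: 12 outcomes — {(1,0,0) (1,0,1) (1,1,0) (1,1,1) (1,2,0) (1,2,1) (2,0,0) (2,0,1) (2,1,0) (2,1,1) (2,2,0) (2,2,1)}
target (2,1,0) ∈ {PSO}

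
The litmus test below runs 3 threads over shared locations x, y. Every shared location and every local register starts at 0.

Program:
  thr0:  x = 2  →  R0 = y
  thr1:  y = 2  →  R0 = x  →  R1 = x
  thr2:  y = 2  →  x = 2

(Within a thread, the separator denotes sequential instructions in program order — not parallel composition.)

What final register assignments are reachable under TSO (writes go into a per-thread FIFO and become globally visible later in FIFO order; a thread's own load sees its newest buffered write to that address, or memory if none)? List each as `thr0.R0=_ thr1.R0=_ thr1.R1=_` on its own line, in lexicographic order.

outcome vector order: (thr0.R0,thr1.R0,thr1.R1)
|TSO outcomes| = 6

thr0.R0=0 thr1.R0=0 thr1.R1=0
thr0.R0=0 thr1.R0=0 thr1.R1=2
thr0.R0=0 thr1.R0=2 thr1.R1=2
thr0.R0=2 thr1.R0=0 thr1.R1=0
thr0.R0=2 thr1.R0=0 thr1.R1=2
thr0.R0=2 thr1.R0=2 thr1.R1=2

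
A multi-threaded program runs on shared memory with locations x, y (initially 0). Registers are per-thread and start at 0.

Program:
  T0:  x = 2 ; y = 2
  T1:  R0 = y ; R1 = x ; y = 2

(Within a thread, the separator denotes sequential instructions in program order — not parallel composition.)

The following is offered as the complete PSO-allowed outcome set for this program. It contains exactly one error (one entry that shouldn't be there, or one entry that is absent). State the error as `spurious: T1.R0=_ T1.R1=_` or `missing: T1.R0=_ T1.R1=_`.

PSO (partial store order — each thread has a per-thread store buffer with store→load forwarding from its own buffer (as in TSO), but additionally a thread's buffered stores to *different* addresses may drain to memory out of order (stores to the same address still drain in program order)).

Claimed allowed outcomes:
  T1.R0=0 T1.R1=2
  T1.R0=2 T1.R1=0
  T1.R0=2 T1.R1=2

missing: T1.R0=0 T1.R1=0

outcome vector order: (T1.R0,T1.R1)
PSO: 4 outcomes — {00, 02, 20, 22}
PSO∖claimed = {00}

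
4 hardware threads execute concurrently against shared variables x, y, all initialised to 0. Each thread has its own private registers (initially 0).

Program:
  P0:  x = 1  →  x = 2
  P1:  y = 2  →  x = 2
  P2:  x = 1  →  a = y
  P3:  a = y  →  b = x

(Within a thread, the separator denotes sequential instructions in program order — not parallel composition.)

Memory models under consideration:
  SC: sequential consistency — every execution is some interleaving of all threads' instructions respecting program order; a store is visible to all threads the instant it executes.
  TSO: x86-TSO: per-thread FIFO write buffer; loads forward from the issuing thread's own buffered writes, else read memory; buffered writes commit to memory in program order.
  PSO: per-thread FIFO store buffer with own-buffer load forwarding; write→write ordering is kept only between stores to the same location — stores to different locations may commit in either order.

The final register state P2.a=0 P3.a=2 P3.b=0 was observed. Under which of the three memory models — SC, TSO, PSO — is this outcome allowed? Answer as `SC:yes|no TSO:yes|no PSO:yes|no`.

SC:no TSO:yes PSO:yes

outcome vector order: (P2.a,P3.a,P3.b)
SC: 11 outcomes — {(0,0,0); (0,0,1); (0,0,2); (0,2,1); (0,2,2); (2,0,0); (2,0,1); (2,0,2); (2,2,0); (2,2,1); (2,2,2)}
TSO: 12 outcomes — {(0,0,0); (0,0,1); (0,0,2); (0,2,0); (0,2,1); (0,2,2); (2,0,0); (2,0,1); (2,0,2); (2,2,0); (2,2,1); (2,2,2)}
PSO: 12 outcomes — {(0,0,0); (0,0,1); (0,0,2); (0,2,0); (0,2,1); (0,2,2); (2,0,0); (2,0,1); (2,0,2); (2,2,0); (2,2,1); (2,2,2)}
target (0,2,0) ∈ {TSO,PSO}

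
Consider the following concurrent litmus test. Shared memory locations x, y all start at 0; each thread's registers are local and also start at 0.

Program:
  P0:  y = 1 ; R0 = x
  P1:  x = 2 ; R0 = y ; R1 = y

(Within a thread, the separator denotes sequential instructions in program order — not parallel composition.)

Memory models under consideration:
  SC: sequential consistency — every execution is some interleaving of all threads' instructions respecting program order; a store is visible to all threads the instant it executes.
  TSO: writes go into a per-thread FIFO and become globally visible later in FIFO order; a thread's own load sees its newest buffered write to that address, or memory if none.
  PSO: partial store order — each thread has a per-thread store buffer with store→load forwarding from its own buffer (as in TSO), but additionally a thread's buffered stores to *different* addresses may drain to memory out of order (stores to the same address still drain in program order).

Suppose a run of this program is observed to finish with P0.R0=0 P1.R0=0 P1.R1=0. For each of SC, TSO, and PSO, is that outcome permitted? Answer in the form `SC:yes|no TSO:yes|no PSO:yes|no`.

SC:no TSO:yes PSO:yes

outcome vector order: (P0.R0,P1.R0,P1.R1)
SC (4): 011 200 201 211
TSO (6): 000 001 011 200 201 211
PSO (6): 000 001 011 200 201 211
target 000 ∈ {TSO,PSO}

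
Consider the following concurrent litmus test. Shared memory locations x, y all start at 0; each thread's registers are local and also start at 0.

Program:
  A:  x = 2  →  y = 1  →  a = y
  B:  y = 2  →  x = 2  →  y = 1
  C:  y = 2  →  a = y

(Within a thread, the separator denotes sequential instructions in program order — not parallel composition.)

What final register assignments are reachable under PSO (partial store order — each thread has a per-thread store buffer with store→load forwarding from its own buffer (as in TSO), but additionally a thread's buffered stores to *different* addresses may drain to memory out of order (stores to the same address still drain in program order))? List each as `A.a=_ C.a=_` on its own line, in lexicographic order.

A.a=1 C.a=1
A.a=1 C.a=2
A.a=2 C.a=1
A.a=2 C.a=2

outcome vector order: (A.a,C.a)
|PSO outcomes| = 4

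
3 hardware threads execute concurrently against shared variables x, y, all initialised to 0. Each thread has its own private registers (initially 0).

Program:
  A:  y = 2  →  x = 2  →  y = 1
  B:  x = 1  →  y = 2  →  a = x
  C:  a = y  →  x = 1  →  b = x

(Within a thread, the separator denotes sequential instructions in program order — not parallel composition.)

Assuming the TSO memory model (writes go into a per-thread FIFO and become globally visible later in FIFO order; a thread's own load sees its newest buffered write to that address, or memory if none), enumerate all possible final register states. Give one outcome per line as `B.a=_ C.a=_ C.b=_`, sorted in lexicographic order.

B.a=1 C.a=0 C.b=1
B.a=1 C.a=0 C.b=2
B.a=1 C.a=1 C.b=1
B.a=1 C.a=2 C.b=1
B.a=1 C.a=2 C.b=2
B.a=2 C.a=0 C.b=1
B.a=2 C.a=0 C.b=2
B.a=2 C.a=1 C.b=1
B.a=2 C.a=2 C.b=1
B.a=2 C.a=2 C.b=2

outcome vector order: (B.a,C.a,C.b)
|TSO outcomes| = 10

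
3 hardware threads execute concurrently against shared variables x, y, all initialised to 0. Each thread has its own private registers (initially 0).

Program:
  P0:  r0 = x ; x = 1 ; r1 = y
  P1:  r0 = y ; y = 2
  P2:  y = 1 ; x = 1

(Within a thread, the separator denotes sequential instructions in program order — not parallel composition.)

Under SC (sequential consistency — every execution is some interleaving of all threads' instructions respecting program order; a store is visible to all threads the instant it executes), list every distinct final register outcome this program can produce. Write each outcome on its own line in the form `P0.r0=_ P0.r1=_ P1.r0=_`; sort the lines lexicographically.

outcome vector order: (P0.r0,P0.r1,P1.r0)
|SC outcomes| = 10

P0.r0=0 P0.r1=0 P1.r0=0
P0.r0=0 P0.r1=0 P1.r0=1
P0.r0=0 P0.r1=1 P1.r0=0
P0.r0=0 P0.r1=1 P1.r0=1
P0.r0=0 P0.r1=2 P1.r0=0
P0.r0=0 P0.r1=2 P1.r0=1
P0.r0=1 P0.r1=1 P1.r0=0
P0.r0=1 P0.r1=1 P1.r0=1
P0.r0=1 P0.r1=2 P1.r0=0
P0.r0=1 P0.r1=2 P1.r0=1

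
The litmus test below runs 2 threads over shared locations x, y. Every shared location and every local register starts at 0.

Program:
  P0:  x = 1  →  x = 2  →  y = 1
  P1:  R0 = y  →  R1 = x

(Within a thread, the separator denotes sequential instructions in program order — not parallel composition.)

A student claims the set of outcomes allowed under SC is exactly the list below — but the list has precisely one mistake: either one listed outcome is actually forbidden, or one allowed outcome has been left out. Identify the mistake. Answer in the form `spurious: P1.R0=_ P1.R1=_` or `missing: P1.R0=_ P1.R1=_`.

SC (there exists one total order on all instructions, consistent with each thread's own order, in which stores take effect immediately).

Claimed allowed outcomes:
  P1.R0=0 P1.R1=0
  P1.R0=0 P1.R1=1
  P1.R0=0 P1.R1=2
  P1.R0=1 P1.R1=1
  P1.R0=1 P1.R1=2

outcome vector order: (P1.R0,P1.R1)
SC: 4 outcomes — {(0,0) (0,1) (0,2) (1,2)}
claimed∖SC = {(1,1)}

spurious: P1.R0=1 P1.R1=1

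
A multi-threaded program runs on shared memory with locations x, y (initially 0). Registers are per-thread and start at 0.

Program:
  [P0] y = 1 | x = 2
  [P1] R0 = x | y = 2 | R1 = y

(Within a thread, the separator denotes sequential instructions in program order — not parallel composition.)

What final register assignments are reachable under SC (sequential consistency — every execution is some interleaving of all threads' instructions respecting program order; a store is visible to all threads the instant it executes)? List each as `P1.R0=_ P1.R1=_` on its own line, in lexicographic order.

P1.R0=0 P1.R1=1
P1.R0=0 P1.R1=2
P1.R0=2 P1.R1=2

outcome vector order: (P1.R0,P1.R1)
|SC outcomes| = 3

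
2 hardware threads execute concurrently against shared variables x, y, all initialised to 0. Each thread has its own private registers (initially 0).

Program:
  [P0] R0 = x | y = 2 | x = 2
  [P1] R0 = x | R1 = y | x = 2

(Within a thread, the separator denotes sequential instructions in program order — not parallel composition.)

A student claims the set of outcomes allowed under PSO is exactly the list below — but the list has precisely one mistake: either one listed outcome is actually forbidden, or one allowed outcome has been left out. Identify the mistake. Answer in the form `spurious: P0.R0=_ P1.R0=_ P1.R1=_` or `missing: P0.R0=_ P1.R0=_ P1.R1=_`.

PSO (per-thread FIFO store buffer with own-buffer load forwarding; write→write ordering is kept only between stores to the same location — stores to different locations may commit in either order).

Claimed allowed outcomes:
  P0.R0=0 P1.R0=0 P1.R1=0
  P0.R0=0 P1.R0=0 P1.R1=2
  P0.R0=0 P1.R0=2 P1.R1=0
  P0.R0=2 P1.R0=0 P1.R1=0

outcome vector order: (P0.R0,P1.R0,P1.R1)
PSO: 5 outcomes — {0/0/0; 0/0/2; 0/2/0; 0/2/2; 2/0/0}
PSO∖claimed = {0/2/2}

missing: P0.R0=0 P1.R0=2 P1.R1=2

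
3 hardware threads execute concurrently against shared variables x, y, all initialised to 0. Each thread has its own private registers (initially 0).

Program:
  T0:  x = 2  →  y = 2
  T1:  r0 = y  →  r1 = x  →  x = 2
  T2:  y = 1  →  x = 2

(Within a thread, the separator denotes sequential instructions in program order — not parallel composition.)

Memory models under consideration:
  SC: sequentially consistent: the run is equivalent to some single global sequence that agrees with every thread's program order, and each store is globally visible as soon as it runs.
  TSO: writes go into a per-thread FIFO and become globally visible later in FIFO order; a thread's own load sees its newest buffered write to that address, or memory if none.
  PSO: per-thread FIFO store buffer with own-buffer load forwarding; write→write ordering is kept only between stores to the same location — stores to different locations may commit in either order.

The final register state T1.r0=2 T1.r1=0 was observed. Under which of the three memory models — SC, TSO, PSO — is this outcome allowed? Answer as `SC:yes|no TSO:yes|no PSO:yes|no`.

SC:no TSO:no PSO:yes

outcome vector order: (T1.r0,T1.r1)
SC (5): <0 0> <0 2> <1 0> <1 2> <2 2>
TSO (5): <0 0> <0 2> <1 0> <1 2> <2 2>
PSO (6): <0 0> <0 2> <1 0> <1 2> <2 0> <2 2>
target <2 0> ∈ {PSO}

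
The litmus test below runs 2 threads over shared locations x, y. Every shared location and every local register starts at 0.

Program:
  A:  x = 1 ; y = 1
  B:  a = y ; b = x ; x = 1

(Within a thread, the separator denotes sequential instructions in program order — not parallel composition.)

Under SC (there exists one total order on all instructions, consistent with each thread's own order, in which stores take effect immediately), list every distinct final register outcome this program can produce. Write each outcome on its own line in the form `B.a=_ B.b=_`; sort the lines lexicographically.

B.a=0 B.b=0
B.a=0 B.b=1
B.a=1 B.b=1

outcome vector order: (B.a,B.b)
|SC outcomes| = 3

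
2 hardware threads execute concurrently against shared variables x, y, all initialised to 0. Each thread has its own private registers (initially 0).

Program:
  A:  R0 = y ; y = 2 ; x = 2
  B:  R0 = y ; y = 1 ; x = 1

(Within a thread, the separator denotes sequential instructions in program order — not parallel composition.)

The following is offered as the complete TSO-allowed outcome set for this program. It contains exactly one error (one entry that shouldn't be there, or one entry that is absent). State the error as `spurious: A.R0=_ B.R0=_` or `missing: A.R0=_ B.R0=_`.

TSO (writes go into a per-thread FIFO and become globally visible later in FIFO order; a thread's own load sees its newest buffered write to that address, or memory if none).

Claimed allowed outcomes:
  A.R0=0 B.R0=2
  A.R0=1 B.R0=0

outcome vector order: (A.R0,B.R0)
under TSO → 00; 02; 10
TSO∖claimed = {00}

missing: A.R0=0 B.R0=0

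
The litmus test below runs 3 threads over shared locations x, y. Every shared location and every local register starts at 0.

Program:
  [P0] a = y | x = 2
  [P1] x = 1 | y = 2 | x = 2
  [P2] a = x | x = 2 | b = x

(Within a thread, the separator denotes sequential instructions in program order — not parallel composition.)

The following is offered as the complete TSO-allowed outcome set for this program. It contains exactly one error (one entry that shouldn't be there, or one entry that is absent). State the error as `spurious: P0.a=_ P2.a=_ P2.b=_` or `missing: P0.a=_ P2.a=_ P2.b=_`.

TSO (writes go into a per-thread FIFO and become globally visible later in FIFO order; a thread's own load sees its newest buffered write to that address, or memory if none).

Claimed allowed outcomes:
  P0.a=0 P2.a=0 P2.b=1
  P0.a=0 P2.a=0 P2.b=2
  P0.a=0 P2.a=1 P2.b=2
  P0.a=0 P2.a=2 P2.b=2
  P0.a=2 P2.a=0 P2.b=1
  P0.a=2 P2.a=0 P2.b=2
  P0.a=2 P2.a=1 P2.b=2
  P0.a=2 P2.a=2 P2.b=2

outcome vector order: (P0.a,P2.a,P2.b)
TSO: 9 outcomes — {(0,0,1), (0,0,2), (0,1,2), (0,2,1), (0,2,2), (2,0,1), (2,0,2), (2,1,2), (2,2,2)}
TSO∖claimed = {(0,2,1)}

missing: P0.a=0 P2.a=2 P2.b=1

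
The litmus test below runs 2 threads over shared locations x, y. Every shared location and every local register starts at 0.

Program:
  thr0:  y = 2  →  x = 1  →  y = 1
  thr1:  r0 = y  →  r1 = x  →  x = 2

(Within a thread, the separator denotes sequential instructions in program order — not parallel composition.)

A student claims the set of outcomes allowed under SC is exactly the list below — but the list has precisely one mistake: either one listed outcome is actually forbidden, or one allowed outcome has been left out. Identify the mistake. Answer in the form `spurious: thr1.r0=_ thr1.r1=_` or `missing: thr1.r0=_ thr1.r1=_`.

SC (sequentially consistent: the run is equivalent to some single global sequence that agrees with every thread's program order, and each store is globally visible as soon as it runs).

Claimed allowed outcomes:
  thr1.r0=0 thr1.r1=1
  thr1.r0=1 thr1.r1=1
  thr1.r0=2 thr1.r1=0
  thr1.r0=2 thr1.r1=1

outcome vector order: (thr1.r0,thr1.r1)
SC (5): 0/0 0/1 1/1 2/0 2/1
SC∖claimed = {0/0}

missing: thr1.r0=0 thr1.r1=0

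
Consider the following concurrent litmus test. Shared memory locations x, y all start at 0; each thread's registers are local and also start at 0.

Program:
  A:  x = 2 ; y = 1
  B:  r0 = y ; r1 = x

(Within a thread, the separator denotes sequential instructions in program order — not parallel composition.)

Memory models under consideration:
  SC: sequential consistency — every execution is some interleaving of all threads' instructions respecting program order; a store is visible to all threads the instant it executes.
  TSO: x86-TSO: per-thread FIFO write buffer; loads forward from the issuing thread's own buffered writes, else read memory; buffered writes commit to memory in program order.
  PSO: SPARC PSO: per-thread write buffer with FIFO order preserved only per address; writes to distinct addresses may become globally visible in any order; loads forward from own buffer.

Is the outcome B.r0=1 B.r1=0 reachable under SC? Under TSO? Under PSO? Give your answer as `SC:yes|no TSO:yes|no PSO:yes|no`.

outcome vector order: (B.r0,B.r1)
SC (3): (0,0) (0,2) (1,2)
TSO (3): (0,0) (0,2) (1,2)
PSO (4): (0,0) (0,2) (1,0) (1,2)
target (1,0) ∈ {PSO}

SC:no TSO:no PSO:yes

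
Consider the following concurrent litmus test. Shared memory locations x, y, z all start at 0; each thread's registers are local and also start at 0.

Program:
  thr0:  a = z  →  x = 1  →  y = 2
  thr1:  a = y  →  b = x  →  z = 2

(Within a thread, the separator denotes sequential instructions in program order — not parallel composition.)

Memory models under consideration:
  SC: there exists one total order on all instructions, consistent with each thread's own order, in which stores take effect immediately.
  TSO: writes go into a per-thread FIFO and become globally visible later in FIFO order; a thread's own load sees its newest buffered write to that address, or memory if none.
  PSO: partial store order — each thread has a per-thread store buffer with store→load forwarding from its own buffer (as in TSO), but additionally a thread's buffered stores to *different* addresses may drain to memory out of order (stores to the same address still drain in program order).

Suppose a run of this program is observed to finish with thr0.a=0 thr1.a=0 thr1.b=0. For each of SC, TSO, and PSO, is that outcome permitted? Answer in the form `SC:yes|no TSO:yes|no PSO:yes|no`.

outcome vector order: (thr0.a,thr1.a,thr1.b)
SC (4): <0 0 0>; <0 0 1>; <0 2 1>; <2 0 0>
TSO (4): <0 0 0>; <0 0 1>; <0 2 1>; <2 0 0>
PSO (5): <0 0 0>; <0 0 1>; <0 2 0>; <0 2 1>; <2 0 0>
target <0 0 0> ∈ {SC,TSO,PSO}

SC:yes TSO:yes PSO:yes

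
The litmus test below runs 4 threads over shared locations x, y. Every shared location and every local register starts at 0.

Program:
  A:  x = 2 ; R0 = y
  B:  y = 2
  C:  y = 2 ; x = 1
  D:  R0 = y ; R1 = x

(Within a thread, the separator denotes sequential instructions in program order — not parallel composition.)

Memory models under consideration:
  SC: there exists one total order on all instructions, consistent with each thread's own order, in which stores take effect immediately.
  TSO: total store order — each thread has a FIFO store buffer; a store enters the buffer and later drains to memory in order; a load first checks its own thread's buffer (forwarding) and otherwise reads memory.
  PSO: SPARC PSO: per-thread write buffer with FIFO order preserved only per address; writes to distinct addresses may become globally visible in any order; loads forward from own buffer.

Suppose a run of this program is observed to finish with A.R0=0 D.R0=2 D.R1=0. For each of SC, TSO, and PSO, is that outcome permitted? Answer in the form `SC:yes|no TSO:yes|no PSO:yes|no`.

outcome vector order: (A.R0,D.R0,D.R1)
under SC → 000 001 002 021 022 200 201 202 220 221 222
under TSO → 000 001 002 020 021 022 200 201 202 220 221 222
under PSO → 000 001 002 020 021 022 200 201 202 220 221 222
target 020 ∈ {TSO,PSO}

SC:no TSO:yes PSO:yes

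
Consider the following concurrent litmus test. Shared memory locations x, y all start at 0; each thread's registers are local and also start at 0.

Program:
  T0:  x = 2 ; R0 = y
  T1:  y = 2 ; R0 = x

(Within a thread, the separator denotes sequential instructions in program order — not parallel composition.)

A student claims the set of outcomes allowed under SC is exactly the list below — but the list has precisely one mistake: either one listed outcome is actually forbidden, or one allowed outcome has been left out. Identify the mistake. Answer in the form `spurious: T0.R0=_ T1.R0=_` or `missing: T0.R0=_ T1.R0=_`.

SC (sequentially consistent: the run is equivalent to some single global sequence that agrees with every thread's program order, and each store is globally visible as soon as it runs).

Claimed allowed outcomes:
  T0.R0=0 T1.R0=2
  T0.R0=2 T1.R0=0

missing: T0.R0=2 T1.R0=2

outcome vector order: (T0.R0,T1.R0)
SC (3): <0 2>, <2 0>, <2 2>
SC∖claimed = {<2 2>}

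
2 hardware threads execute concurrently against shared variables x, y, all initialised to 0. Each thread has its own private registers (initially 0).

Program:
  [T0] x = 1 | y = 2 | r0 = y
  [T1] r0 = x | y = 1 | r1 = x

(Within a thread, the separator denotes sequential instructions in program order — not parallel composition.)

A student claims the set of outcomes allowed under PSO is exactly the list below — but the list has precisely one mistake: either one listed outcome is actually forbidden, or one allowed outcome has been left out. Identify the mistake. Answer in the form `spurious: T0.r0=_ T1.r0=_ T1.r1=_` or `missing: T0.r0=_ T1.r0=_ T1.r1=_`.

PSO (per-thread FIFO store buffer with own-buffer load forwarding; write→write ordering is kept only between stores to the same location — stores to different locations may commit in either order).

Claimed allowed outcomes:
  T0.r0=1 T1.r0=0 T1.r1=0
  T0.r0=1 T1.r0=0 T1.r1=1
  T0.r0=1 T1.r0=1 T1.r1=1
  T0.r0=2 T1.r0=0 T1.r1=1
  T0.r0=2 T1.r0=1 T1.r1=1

outcome vector order: (T0.r0,T1.r0,T1.r1)
[PSO] allowed = {100 101 111 200 201 211}
PSO∖claimed = {200}

missing: T0.r0=2 T1.r0=0 T1.r1=0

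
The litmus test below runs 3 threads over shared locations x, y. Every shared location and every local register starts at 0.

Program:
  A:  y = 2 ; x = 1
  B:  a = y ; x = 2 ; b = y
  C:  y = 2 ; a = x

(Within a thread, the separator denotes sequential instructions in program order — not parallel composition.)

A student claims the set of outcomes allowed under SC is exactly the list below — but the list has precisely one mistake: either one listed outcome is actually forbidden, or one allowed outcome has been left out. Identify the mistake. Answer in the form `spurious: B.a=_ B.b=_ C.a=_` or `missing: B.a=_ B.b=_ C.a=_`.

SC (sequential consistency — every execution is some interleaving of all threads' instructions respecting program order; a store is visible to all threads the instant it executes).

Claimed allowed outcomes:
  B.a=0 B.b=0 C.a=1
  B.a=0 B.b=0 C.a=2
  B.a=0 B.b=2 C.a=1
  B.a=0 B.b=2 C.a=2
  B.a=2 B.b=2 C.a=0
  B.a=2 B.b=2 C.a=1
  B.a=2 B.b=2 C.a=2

missing: B.a=0 B.b=2 C.a=0

outcome vector order: (B.a,B.b,C.a)
under SC → <0 0 1>; <0 0 2>; <0 2 0>; <0 2 1>; <0 2 2>; <2 2 0>; <2 2 1>; <2 2 2>
SC∖claimed = {<0 2 0>}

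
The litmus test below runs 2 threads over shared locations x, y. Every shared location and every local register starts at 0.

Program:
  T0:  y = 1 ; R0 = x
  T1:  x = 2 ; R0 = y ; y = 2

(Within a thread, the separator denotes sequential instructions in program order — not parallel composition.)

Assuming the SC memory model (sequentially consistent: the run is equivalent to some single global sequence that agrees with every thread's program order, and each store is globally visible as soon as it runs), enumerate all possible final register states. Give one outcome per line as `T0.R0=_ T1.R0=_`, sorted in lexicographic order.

T0.R0=0 T1.R0=1
T0.R0=2 T1.R0=0
T0.R0=2 T1.R0=1

outcome vector order: (T0.R0,T1.R0)
|SC outcomes| = 3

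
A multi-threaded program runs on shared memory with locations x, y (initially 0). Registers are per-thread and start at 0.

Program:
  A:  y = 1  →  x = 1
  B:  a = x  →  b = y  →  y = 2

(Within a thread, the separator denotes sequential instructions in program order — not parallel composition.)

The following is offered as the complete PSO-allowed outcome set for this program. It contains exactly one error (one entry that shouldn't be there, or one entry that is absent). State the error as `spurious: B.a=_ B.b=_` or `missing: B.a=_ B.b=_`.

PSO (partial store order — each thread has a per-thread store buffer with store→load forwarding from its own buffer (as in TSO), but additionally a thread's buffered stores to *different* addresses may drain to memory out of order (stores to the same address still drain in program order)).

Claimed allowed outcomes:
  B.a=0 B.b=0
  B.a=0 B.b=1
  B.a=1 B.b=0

outcome vector order: (B.a,B.b)
under PSO → 0/0, 0/1, 1/0, 1/1
PSO∖claimed = {1/1}

missing: B.a=1 B.b=1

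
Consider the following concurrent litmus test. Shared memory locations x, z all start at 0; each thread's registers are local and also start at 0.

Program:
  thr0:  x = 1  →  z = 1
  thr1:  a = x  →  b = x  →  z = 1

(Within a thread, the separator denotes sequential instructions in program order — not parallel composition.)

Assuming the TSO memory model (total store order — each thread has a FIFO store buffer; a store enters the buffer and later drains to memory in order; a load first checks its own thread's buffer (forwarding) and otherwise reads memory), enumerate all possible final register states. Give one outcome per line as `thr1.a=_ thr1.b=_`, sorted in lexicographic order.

thr1.a=0 thr1.b=0
thr1.a=0 thr1.b=1
thr1.a=1 thr1.b=1

outcome vector order: (thr1.a,thr1.b)
|TSO outcomes| = 3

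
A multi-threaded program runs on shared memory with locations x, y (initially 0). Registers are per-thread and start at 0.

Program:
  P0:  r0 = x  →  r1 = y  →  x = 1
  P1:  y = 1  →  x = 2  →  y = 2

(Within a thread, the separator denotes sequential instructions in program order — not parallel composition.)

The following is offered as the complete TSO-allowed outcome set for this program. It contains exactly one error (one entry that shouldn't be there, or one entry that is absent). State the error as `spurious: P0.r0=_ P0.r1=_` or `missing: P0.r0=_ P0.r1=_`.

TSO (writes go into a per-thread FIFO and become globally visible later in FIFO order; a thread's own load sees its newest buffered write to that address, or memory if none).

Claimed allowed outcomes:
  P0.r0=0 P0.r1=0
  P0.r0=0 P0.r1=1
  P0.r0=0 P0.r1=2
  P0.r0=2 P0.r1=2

outcome vector order: (P0.r0,P0.r1)
TSO (5): <0 0> <0 1> <0 2> <2 1> <2 2>
TSO∖claimed = {<2 1>}

missing: P0.r0=2 P0.r1=1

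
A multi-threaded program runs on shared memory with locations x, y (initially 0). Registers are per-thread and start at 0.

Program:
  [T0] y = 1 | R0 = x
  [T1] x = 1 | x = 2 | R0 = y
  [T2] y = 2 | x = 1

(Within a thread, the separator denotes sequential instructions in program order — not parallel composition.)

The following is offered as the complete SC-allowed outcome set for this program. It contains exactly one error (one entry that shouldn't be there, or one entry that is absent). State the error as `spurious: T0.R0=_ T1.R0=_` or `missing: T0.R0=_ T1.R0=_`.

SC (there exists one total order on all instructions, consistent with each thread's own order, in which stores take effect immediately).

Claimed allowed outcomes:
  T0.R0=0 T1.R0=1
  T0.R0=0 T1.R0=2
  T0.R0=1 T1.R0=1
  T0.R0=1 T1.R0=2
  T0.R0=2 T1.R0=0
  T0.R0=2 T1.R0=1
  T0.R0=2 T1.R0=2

missing: T0.R0=1 T1.R0=0

outcome vector order: (T0.R0,T1.R0)
under SC → (0,1); (0,2); (1,0); (1,1); (1,2); (2,0); (2,1); (2,2)
SC∖claimed = {(1,0)}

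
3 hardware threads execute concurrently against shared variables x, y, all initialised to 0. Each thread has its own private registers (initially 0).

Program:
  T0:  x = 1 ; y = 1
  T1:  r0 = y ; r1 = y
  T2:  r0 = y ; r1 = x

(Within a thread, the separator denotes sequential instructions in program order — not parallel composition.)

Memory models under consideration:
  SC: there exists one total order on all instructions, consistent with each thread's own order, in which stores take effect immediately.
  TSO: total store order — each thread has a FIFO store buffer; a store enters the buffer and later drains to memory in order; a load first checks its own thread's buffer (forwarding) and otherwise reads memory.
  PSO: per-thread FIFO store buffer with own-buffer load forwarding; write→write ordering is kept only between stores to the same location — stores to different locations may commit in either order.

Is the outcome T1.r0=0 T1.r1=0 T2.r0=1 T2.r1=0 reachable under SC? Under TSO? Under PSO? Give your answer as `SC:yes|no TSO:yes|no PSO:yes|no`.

outcome vector order: (T1.r0,T1.r1,T2.r0,T2.r1)
under SC → 0/0/0/0, 0/0/0/1, 0/0/1/1, 0/1/0/0, 0/1/0/1, 0/1/1/1, 1/1/0/0, 1/1/0/1, 1/1/1/1
under TSO → 0/0/0/0, 0/0/0/1, 0/0/1/1, 0/1/0/0, 0/1/0/1, 0/1/1/1, 1/1/0/0, 1/1/0/1, 1/1/1/1
under PSO → 0/0/0/0, 0/0/0/1, 0/0/1/0, 0/0/1/1, 0/1/0/0, 0/1/0/1, 0/1/1/0, 0/1/1/1, 1/1/0/0, 1/1/0/1, 1/1/1/0, 1/1/1/1
target 0/0/1/0 ∈ {PSO}

SC:no TSO:no PSO:yes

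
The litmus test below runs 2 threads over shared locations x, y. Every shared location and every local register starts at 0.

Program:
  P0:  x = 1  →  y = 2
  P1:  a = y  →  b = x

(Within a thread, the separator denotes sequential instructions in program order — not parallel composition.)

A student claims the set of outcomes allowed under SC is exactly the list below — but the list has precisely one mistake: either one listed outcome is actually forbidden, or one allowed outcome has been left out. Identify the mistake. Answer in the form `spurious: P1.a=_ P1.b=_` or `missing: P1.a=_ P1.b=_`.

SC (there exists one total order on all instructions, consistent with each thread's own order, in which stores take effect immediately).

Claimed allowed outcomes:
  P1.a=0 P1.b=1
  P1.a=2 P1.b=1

missing: P1.a=0 P1.b=0

outcome vector order: (P1.a,P1.b)
SC: 3 outcomes — {0/0; 0/1; 2/1}
SC∖claimed = {0/0}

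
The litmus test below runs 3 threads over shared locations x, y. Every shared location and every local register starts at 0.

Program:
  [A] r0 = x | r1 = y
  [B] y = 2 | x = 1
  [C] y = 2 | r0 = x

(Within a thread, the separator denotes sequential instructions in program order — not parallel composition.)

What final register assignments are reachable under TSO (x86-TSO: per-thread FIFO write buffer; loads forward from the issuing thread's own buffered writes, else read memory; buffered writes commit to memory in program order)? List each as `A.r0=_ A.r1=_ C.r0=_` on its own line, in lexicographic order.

outcome vector order: (A.r0,A.r1,C.r0)
|TSO outcomes| = 6

A.r0=0 A.r1=0 C.r0=0
A.r0=0 A.r1=0 C.r0=1
A.r0=0 A.r1=2 C.r0=0
A.r0=0 A.r1=2 C.r0=1
A.r0=1 A.r1=2 C.r0=0
A.r0=1 A.r1=2 C.r0=1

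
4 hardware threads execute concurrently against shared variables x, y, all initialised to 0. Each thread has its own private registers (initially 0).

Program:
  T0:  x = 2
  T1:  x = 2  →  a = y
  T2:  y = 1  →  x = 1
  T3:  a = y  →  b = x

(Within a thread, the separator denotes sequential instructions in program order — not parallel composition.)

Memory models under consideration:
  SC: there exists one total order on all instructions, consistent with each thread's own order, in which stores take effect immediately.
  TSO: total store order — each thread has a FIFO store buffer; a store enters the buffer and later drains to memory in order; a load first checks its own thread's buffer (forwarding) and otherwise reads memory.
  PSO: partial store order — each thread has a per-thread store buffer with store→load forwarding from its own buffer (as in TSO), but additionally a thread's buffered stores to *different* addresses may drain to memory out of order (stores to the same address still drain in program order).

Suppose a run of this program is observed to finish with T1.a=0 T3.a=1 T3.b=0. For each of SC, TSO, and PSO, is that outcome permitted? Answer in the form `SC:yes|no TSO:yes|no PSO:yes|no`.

SC:no TSO:yes PSO:yes

outcome vector order: (T1.a,T3.a,T3.b)
under SC → 0/0/0 0/0/1 0/0/2 0/1/1 0/1/2 1/0/0 1/0/1 1/0/2 1/1/0 1/1/1 1/1/2
under TSO → 0/0/0 0/0/1 0/0/2 0/1/0 0/1/1 0/1/2 1/0/0 1/0/1 1/0/2 1/1/0 1/1/1 1/1/2
under PSO → 0/0/0 0/0/1 0/0/2 0/1/0 0/1/1 0/1/2 1/0/0 1/0/1 1/0/2 1/1/0 1/1/1 1/1/2
target 0/1/0 ∈ {TSO,PSO}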